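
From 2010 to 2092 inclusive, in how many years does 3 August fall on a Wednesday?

Track 3 August's weekday year by year (advancing +1, or +2 across a Feb 29):
  2010: Tue  2011: Wed (+1) ✓  2012: Fri (+2)  2013: Sat (+1)  2014: Sun (+1)
  2015: Mon (+1)  2016: Wed (+2) ✓  2017: Thu (+1)  2018: Fri (+1)  2019: Sat (+1)
  2020: Mon (+2)  2021: Tue (+1)  2022: Wed (+1) ✓  2023: Thu (+1)  … (55 more years) …
  2079: Thu (+1)  2080: Sat (+2)  2081: Sun (+1)  2082: Mon (+1)  2083: Tue (+1)
  2084: Thu (+2)  2085: Fri (+1)  2086: Sat (+1)  2087: Sun (+1)  2088: Tue (+2)
  2089: Wed (+1) ✓  2090: Thu (+1)  2091: Fri (+1)  2092: Sun (+2)
Wednesday years: 2011, 2016, 2022, 2033, 2039, 2044, 2050, 2061, 2067, 2072, 2078, 2089 — 12 in total.

12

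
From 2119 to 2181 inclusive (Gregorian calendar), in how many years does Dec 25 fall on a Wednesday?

9

Track Dec 25's weekday year by year (advancing +1, or +2 across a Feb 29):
  2119: Mon  2120: Wed (+2) ✓  2121: Thu (+1)  2122: Fri (+1)  2123: Sat (+1)
  2124: Mon (+2)  2125: Tue (+1)  2126: Wed (+1) ✓  2127: Thu (+1)  2128: Sat (+2)
  2129: Sun (+1)  2130: Mon (+1)  2131: Tue (+1)  2132: Thu (+2)  … (35 more years) …
  2168: Sun (+2)  2169: Mon (+1)  2170: Tue (+1)  2171: Wed (+1) ✓  2172: Fri (+2)
  2173: Sat (+1)  2174: Sun (+1)  2175: Mon (+1)  2176: Wed (+2) ✓  2177: Thu (+1)
  2178: Fri (+1)  2179: Sat (+1)  2180: Mon (+2)  2181: Tue (+1)
Wednesday years: 2120, 2126, 2137, 2143, 2148, 2154, 2165, 2171, 2176 — 9 in total.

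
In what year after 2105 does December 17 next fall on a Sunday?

From one year to the next, a fixed date's weekday advances by 1, or by 2 when a Feb 29 lies between the two dates.
2105: December 17 is Thursday.
2106: Friday (+1)
2107: Saturday (+1)
2108: Monday (+2)
2109: Tuesday (+1)
2110: Wednesday (+1)
2111: Thursday (+1)
2112: Saturday (+2)
2113: Sunday (+1)
December 17 falls on a Sunday in 2113.

2113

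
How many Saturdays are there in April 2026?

4

April 2026 has 30 days and begins on Wednesday.
The first Saturday is April 4.
Saturdays fall on 4, 11, 18, 25 — that's 4.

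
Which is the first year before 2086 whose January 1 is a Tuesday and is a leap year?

2064

Jan 1 advances by 2 weekdays after a leap year and by 1 after a common year.
2086: Jan 1 is Tuesday.
2085: Monday
2084: Saturday (leap)
2083: Friday
2082: Thursday
2081: Wednesday
2080: Monday (leap)
2079: Sunday
2078: Saturday
2077: Friday
2076: Wednesday (leap)
2075: Tuesday
2074: Monday
2073: Sunday
2072: Friday (leap)
2071: Thursday
2070: Wednesday
2069: Tuesday
2068: Sunday (leap)
2067: Saturday
2066: Friday
2065: Thursday
2064: Tuesday (leap)
2064 begins on a Tuesday and is a leap year.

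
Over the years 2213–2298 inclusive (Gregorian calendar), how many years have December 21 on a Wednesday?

Track December 21's weekday year by year (advancing +1, or +2 across a Feb 29):
  2213: Tue  2214: Wed (+1) ✓  2215: Thu (+1)  2216: Sat (+2)  2217: Sun (+1)
  2218: Mon (+1)  2219: Tue (+1)  2220: Thu (+2)  2221: Fri (+1)  2222: Sat (+1)
  2223: Sun (+1)  2224: Tue (+2)  2225: Wed (+1) ✓  2226: Thu (+1)  … (58 more years) …
  2285: Mon (+1)  2286: Tue (+1)  2287: Wed (+1) ✓  2288: Fri (+2)  2289: Sat (+1)
  2290: Sun (+1)  2291: Mon (+1)  2292: Wed (+2) ✓  2293: Thu (+1)  2294: Fri (+1)
  2295: Sat (+1)  2296: Mon (+2)  2297: Tue (+1)  2298: Wed (+1) ✓
Wednesday years: 2214, 2225, 2231, 2236, 2242, 2253, 2259, 2264, 2270, 2281, 2287, 2292, 2298 — 13 in total.

13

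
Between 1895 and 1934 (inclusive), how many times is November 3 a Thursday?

6

Track November 3's weekday year by year (advancing +1, or +2 across a Feb 29):
  1895: Sun  1896: Tue (+2)  1897: Wed (+1)  1898: Thu (+1) ✓  1899: Fri (+1)
  1900: Sat (+1)  1901: Sun (+1)  1902: Mon (+1)  1903: Tue (+1)  1904: Thu (+2) ✓
  1905: Fri (+1)  1906: Sat (+1)  1907: Sun (+1)  1908: Tue (+2)  … (12 more years) …
  1921: Thu (+1) ✓  1922: Fri (+1)  1923: Sat (+1)  1924: Mon (+2)  1925: Tue (+1)
  1926: Wed (+1)  1927: Thu (+1) ✓  1928: Sat (+2)  1929: Sun (+1)  1930: Mon (+1)
  1931: Tue (+1)  1932: Thu (+2) ✓  1933: Fri (+1)  1934: Sat (+1)
Thursday years: 1898, 1904, 1910, 1921, 1927, 1932 — 6 in total.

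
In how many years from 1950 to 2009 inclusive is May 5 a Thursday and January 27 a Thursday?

Check each year's weekday for May 5 and January 27:
  1950: Fri/Fri  1951: Sat/Sat  1952: Mon/Sun  1953: Tue/Tue  1954: Wed/Wed  1955: Thu/Thu ✓  1956: Sat/Fri  1957: Sun/Sun  1958: Mon/Mon  1959: Tue/Tue  1960: Thu/Wed  1961: Fri/Fri  1962: Sat/Sat  1963: Sun/Sun  …(32 more)…  1996: Sun/Sat  1997: Mon/Mon  1998: Tue/Tue  1999: Wed/Wed  2000: Fri/Thu  2001: Sat/Sat  2002: Sun/Sun  2003: Mon/Mon  2004: Wed/Tue  2005: Thu/Thu ✓  2006: Fri/Fri  2007: Sat/Sat  2008: Mon/Sun  2009: Tue/Tue
Both conditions hold in: 1955, 1966, 1977, 1983, 1994, 2005 — 6.

6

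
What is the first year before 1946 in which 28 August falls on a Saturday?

From one year to the next, a fixed date's weekday advances by 1, or by 2 when a Feb 29 lies between the two dates.
1946: August 28 is Wednesday.
1945: Tuesday (−1)
1944: Monday (−1)
1943: Saturday (−2)
28 August falls on a Saturday in 1943.

1943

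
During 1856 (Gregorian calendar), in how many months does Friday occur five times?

A month of length L has five Fridays iff its first Friday is on day ≤ L−28 (so day 1–3 in a 31-day month, 1–2 in a 30-day month, day 1 in a leap February).
Checking each month of 1856: Jan starts Tue (31d); Feb starts Fri (29d) ✓; Mar starts Sat (31d); Apr starts Tue (30d); May starts Thu (31d) ✓; Jun starts Sun (30d); Jul starts Tue (31d); Aug starts Fri (31d) ✓; Sep starts Mon (30d); Oct starts Wed (31d) ✓; Nov starts Sat (30d); Dec starts Mon (31d).
Five-Friday months: February, May, August, October → 4.

4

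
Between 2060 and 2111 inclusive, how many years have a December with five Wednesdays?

December has 31 days; it has five Wednesdays when Wednesday falls among the first (month-length − 28) days — i.e. when December 1 is one of Wednesday/Tuesday/Monday.
December 1 by year: 2060:Wed✓ 2061:Thu 2062:Fri 2063:Sat 2064:Mon✓ 2065:Tue✓ 2066:Wed✓ 2067:Thu 2068:Sat 2069:Sun 2070:Mon✓ 2071:Tue✓ 2072:Thu 2073:Fri 2074:Sat …(22 more)… 2097:Sun 2098:Mon✓ 2099:Tue✓ 2100:Wed✓ 2101:Thu 2102:Fri 2103:Sat 2104:Mon✓ 2105:Tue✓ 2106:Wed✓ 2107:Thu 2108:Sat 2109:Sun 2110:Mon✓ 2111:Tue✓
Years with five Wednesdays: 2060, 2064, 2065, 2066, 2070, 2071, 2076, 2077, 2081, 2082, 2083, 2087, 2088, 2092, 2093, 2094, 2098, 2099, 2100, 2104, 2105, 2106, 2110, 2111 → 24.

24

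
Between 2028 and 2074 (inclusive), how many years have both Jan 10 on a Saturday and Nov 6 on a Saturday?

2

Check each year's weekday for Jan 10 and Nov 6:
  2028: Mon/Mon  2029: Wed/Tue  2030: Thu/Wed  2031: Fri/Thu  2032: Sat/Sat ✓  2033: Mon/Sun  2034: Tue/Mon  2035: Wed/Tue  2036: Thu/Thu  2037: Sat/Fri  2038: Sun/Sat  2039: Mon/Sun  2040: Tue/Tue  2041: Thu/Wed  …(19 more)…  2061: Mon/Sun  2062: Tue/Mon  2063: Wed/Tue  2064: Thu/Thu  2065: Sat/Fri  2066: Sun/Sat  2067: Mon/Sun  2068: Tue/Tue  2069: Thu/Wed  2070: Fri/Thu  2071: Sat/Fri  2072: Sun/Sun  2073: Tue/Mon  2074: Wed/Tue
Both conditions hold in: 2032, 2060 — 2.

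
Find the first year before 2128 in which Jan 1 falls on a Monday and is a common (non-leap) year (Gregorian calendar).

2125

Jan 1 advances by 2 weekdays after a leap year and by 1 after a common year.
2128: Jan 1 is Thursday (leap).
2127: Wednesday
2126: Tuesday
2125: Monday
2125 begins on a Monday and is a common year.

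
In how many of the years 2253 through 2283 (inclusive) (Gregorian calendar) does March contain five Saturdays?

13

March has 31 days; it has five Saturdays when Saturday falls among the first (month-length − 28) days — i.e. when March 1 is one of Saturday/Friday/Thursday.
March 1 by year: 2253:Tue 2254:Wed 2255:Thu✓ 2256:Sat✓ 2257:Sun 2258:Mon 2259:Tue 2260:Thu✓ 2261:Fri✓ 2262:Sat✓ 2263:Sun 2264:Tue 2265:Wed 2266:Thu✓ 2267:Fri✓ 2268:Sun 2269:Mon 2270:Tue 2271:Wed 2272:Fri✓ 2273:Sat✓ 2274:Sun 2275:Mon 2276:Wed 2277:Thu✓ 2278:Fri✓ 2279:Sat✓ 2280:Mon 2281:Tue 2282:Wed 2283:Thu✓
Years with five Saturdays: 2255, 2256, 2260, 2261, 2262, 2266, 2267, 2272, 2273, 2277, 2278, 2279, 2283 → 13.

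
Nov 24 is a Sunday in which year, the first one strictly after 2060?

From one year to the next, a fixed date's weekday advances by 1, or by 2 when a Feb 29 lies between the two dates.
2060: November 24 is Wednesday.
2061: Thursday (+1)
2062: Friday (+1)
2063: Saturday (+1)
2064: Monday (+2)
2065: Tuesday (+1)
2066: Wednesday (+1)
2067: Thursday (+1)
2068: Saturday (+2)
2069: Sunday (+1)
Nov 24 falls on a Sunday in 2069.

2069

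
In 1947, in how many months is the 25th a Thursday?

Check the 25th of each month of 1947: Jan 25: Sat, Feb 25: Tue, Mar 25: Tue, Apr 25: Fri, May 25: Sun, Jun 25: Wed, Jul 25: Fri, Aug 25: Mon, Sep 25: Thu, Oct 25: Sat, Nov 25: Tue, Dec 25: Thu.
Thursday occurs in September, December — 2 months.

2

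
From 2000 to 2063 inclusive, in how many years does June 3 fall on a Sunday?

Track June 3's weekday year by year (advancing +1, or +2 across a Feb 29):
  2000: Sat  2001: Sun (+1) ✓  2002: Mon (+1)  2003: Tue (+1)  2004: Thu (+2)
  2005: Fri (+1)  2006: Sat (+1)  2007: Sun (+1) ✓  2008: Tue (+2)  2009: Wed (+1)
  2010: Thu (+1)  2011: Fri (+1)  2012: Sun (+2) ✓  2013: Mon (+1)  … (36 more years) …
  2050: Fri (+1)  2051: Sat (+1)  2052: Mon (+2)  2053: Tue (+1)  2054: Wed (+1)
  2055: Thu (+1)  2056: Sat (+2)  2057: Sun (+1) ✓  2058: Mon (+1)  2059: Tue (+1)
  2060: Thu (+2)  2061: Fri (+1)  2062: Sat (+1)  2063: Sun (+1) ✓
Sunday years: 2001, 2007, 2012, 2018, 2029, 2035, 2040, 2046, 2057, 2063 — 10 in total.

10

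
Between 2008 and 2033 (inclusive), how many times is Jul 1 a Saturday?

3

Track Jul 1's weekday year by year (advancing +1, or +2 across a Feb 29):
  2008: Tue  2009: Wed (+1)  2010: Thu (+1)  2011: Fri (+1)  2012: Sun (+2)
  2013: Mon (+1)  2014: Tue (+1)  2015: Wed (+1)  2016: Fri (+2)  2017: Sat (+1) ✓
  2018: Sun (+1)  2019: Mon (+1)  2020: Wed (+2)  2021: Thu (+1)  2022: Fri (+1)
  2023: Sat (+1) ✓  2024: Mon (+2)  2025: Tue (+1)  2026: Wed (+1)  2027: Thu (+1)
  2028: Sat (+2) ✓  2029: Sun (+1)  2030: Mon (+1)  2031: Tue (+1)  2032: Thu (+2)
  2033: Fri (+1)
Saturday years: 2017, 2023, 2028 — 3 in total.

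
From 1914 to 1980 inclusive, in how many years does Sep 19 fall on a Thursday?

9

Track Sep 19's weekday year by year (advancing +1, or +2 across a Feb 29):
  1914: Sat  1915: Sun (+1)  1916: Tue (+2)  1917: Wed (+1)  1918: Thu (+1) ✓
  1919: Fri (+1)  1920: Sun (+2)  1921: Mon (+1)  1922: Tue (+1)  1923: Wed (+1)
  1924: Fri (+2)  1925: Sat (+1)  1926: Sun (+1)  1927: Mon (+1)  … (39 more years) …
  1967: Tue (+1)  1968: Thu (+2) ✓  1969: Fri (+1)  1970: Sat (+1)  1971: Sun (+1)
  1972: Tue (+2)  1973: Wed (+1)  1974: Thu (+1) ✓  1975: Fri (+1)  1976: Sun (+2)
  1977: Mon (+1)  1978: Tue (+1)  1979: Wed (+1)  1980: Fri (+2)
Thursday years: 1918, 1929, 1935, 1940, 1946, 1957, 1963, 1968, 1974 — 9 in total.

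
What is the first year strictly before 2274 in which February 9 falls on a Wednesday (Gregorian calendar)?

2270

From one year to the next, a fixed date's weekday advances by 1, or by 2 when a Feb 29 lies between the two dates.
2274: February 9 is Monday.
2273: Sunday (−1)
2272: Friday (−2)
2271: Thursday (−1)
2270: Wednesday (−1)
February 9 falls on a Wednesday in 2270.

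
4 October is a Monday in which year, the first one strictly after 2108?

2117

From one year to the next, a fixed date's weekday advances by 1, or by 2 when a Feb 29 lies between the two dates.
2108: October 4 is Thursday.
2109: Friday (+1)
2110: Saturday (+1)
2111: Sunday (+1)
2112: Tuesday (+2)
2113: Wednesday (+1)
2114: Thursday (+1)
2115: Friday (+1)
2116: Sunday (+2)
2117: Monday (+1)
4 October falls on a Monday in 2117.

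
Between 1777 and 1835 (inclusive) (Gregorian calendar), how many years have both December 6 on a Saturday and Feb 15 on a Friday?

2

Check each year's weekday for December 6 and Feb 15:
  1777: Sat/Sat  1778: Sun/Sun  1779: Mon/Mon  1780: Wed/Tue  1781: Thu/Thu  1782: Fri/Fri  1783: Sat/Sat  1784: Mon/Sun  1785: Tue/Tue  1786: Wed/Wed  1787: Thu/Thu  1788: Sat/Fri ✓  1789: Sun/Sun  1790: Mon/Mon  …(31 more)…  1822: Fri/Fri  1823: Sat/Sat  1824: Mon/Sun  1825: Tue/Tue  1826: Wed/Wed  1827: Thu/Thu  1828: Sat/Fri ✓  1829: Sun/Sun  1830: Mon/Mon  1831: Tue/Tue  1832: Thu/Wed  1833: Fri/Fri  1834: Sat/Sat  1835: Sun/Sun
Both conditions hold in: 1788, 1828 — 2.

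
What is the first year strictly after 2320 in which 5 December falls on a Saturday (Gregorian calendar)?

2325

From one year to the next, a fixed date's weekday advances by 1, or by 2 when a Feb 29 lies between the two dates.
2320: December 5 is Sunday.
2321: Monday (+1)
2322: Tuesday (+1)
2323: Wednesday (+1)
2324: Friday (+2)
2325: Saturday (+1)
5 December falls on a Saturday in 2325.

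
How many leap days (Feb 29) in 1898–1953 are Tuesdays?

Leap years in 1898–1953: 13 of them.
Feb 29 weekday advances by 5 (mod 7) from one leap year to the next four years later (or differs when a century non-leap intervenes).
Leap-day weekdays: 1904:Mon 1908:Sat 1912:Thu 1916:Tue✓ 1920:Sun 1924:Fri 1928:Wed 1932:Mon 1936:Sat 1940:Thu 1944:Tue✓ 1948:Sun 1952:Fri
Tuesday: 1916, 1944 → 2.

2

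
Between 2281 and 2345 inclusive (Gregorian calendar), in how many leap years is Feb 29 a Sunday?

1

Leap years in 2281–2345: 15 of them.
Feb 29 weekday advances by 5 (mod 7) from one leap year to the next four years later (or differs when a century non-leap intervenes).
Leap-day weekdays: 2284:Fri 2288:Wed 2292:Mon 2296:Sat 2304:Mon 2308:Sat 2312:Thu 2316:Tue 2320:Sun✓ 2324:Fri 2328:Wed 2332:Mon 2336:Sat 2340:Thu 2344:Tue
Sunday: 2320 → 1.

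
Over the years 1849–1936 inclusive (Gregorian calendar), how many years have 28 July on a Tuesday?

Track 28 July's weekday year by year (advancing +1, or +2 across a Feb 29):
  1849: Sat  1850: Sun (+1)  1851: Mon (+1)  1852: Wed (+2)  1853: Thu (+1)
  1854: Fri (+1)  1855: Sat (+1)  1856: Mon (+2)  1857: Tue (+1) ✓  1858: Wed (+1)
  1859: Thu (+1)  1860: Sat (+2)  1861: Sun (+1)  1862: Mon (+1)  … (60 more years) …
  1923: Sat (+1)  1924: Mon (+2)  1925: Tue (+1) ✓  1926: Wed (+1)  1927: Thu (+1)
  1928: Sat (+2)  1929: Sun (+1)  1930: Mon (+1)  1931: Tue (+1) ✓  1932: Thu (+2)
  1933: Fri (+1)  1934: Sat (+1)  1935: Sun (+1)  1936: Tue (+2) ✓
Tuesday years: 1857, 1863, 1868, 1874, 1885, 1891, 1896, 1903, 1908, 1914, 1925, 1931, 1936 — 13 in total.

13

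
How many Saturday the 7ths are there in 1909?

Check the 7th of each month of 1909: Jan 7: Thu, Feb 7: Sun, Mar 7: Sun, Apr 7: Wed, May 7: Fri, Jun 7: Mon, Jul 7: Wed, Aug 7: Sat, Sep 7: Tue, Oct 7: Thu, Nov 7: Sun, Dec 7: Tue.
Saturday occurs in August — 1 month.

1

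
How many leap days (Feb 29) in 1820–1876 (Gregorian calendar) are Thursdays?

Leap years in 1820–1876: 15 of them.
Feb 29 weekday advances by 5 (mod 7) from one leap year to the next four years later (or differs when a century non-leap intervenes).
Leap-day weekdays: 1820:Tue 1824:Sun 1828:Fri 1832:Wed 1836:Mon 1840:Sat 1844:Thu✓ 1848:Tue 1852:Sun 1856:Fri 1860:Wed 1864:Mon 1868:Sat 1872:Thu✓ 1876:Tue
Thursday: 1844, 1872 → 2.

2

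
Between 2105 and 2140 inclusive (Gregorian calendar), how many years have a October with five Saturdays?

17

October has 31 days; it has five Saturdays when Saturday falls among the first (month-length − 28) days — i.e. when October 1 is one of Saturday/Friday/Thursday.
October 1 by year: 2105:Thu✓ 2106:Fri✓ 2107:Sat✓ 2108:Mon 2109:Tue 2110:Wed 2111:Thu✓ 2112:Sat✓ 2113:Sun 2114:Mon 2115:Tue 2116:Thu✓ 2117:Fri✓ 2118:Sat✓ 2119:Sun …(6 more)… 2126:Tue 2127:Wed 2128:Fri✓ 2129:Sat✓ 2130:Sun 2131:Mon 2132:Wed 2133:Thu✓ 2134:Fri✓ 2135:Sat✓ 2136:Mon 2137:Tue 2138:Wed 2139:Thu✓ 2140:Sat✓
Years with five Saturdays: 2105, 2106, 2107, 2111, 2112, 2116, 2117, 2118, 2122, 2123, 2128, 2129, 2133, 2134, 2135, 2139, 2140 → 17.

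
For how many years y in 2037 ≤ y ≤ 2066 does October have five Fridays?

October has 31 days; it has five Fridays when Friday falls among the first (month-length − 28) days — i.e. when October 1 is one of Friday/Thursday/Wednesday.
October 1 by year: 2037:Thu✓ 2038:Fri✓ 2039:Sat 2040:Mon 2041:Tue 2042:Wed✓ 2043:Thu✓ 2044:Sat 2045:Sun 2046:Mon 2047:Tue 2048:Thu✓ 2049:Fri✓ 2050:Sat 2051:Sun 2052:Tue 2053:Wed✓ 2054:Thu✓ 2055:Fri✓ 2056:Sun 2057:Mon 2058:Tue 2059:Wed✓ 2060:Fri✓ 2061:Sat 2062:Sun 2063:Mon 2064:Wed✓ 2065:Thu✓ 2066:Fri✓
Years with five Fridays: 2037, 2038, 2042, 2043, 2048, 2049, 2053, 2054, 2055, 2059, 2060, 2064, 2065, 2066 → 14.

14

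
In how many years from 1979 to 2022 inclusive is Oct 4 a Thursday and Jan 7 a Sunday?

Check each year's weekday for Oct 4 and Jan 7:
  1979: Thu/Sun ✓  1980: Sat/Mon  1981: Sun/Wed  1982: Mon/Thu  1983: Tue/Fri  1984: Thu/Sat  1985: Fri/Mon  1986: Sat/Tue  1987: Sun/Wed  1988: Tue/Thu  1989: Wed/Sat  1990: Thu/Sun ✓  1991: Fri/Mon  1992: Sun/Tue  …(16 more)…  2009: Sun/Wed  2010: Mon/Thu  2011: Tue/Fri  2012: Thu/Sat  2013: Fri/Mon  2014: Sat/Tue  2015: Sun/Wed  2016: Tue/Thu  2017: Wed/Sat  2018: Thu/Sun ✓  2019: Fri/Mon  2020: Sun/Tue  2021: Mon/Thu  2022: Tue/Fri
Both conditions hold in: 1979, 1990, 2001, 2007, 2018 — 5.

5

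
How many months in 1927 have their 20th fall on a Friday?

Check the 20th of each month of 1927: Jan 20: Thu, Feb 20: Sun, Mar 20: Sun, Apr 20: Wed, May 20: Fri, Jun 20: Mon, Jul 20: Wed, Aug 20: Sat, Sep 20: Tue, Oct 20: Thu, Nov 20: Sun, Dec 20: Tue.
Friday occurs in May — 1 month.

1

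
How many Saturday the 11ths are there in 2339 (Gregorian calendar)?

3

Check the 11th of each month of 2339: Jan 11: Wed, Feb 11: Sat, Mar 11: Sat, Apr 11: Tue, May 11: Thu, Jun 11: Sun, Jul 11: Tue, Aug 11: Fri, Sep 11: Mon, Oct 11: Wed, Nov 11: Sat, Dec 11: Mon.
Saturday occurs in February, March, November — 3 months.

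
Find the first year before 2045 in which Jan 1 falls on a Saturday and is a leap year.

2028

Jan 1 advances by 2 weekdays after a leap year and by 1 after a common year.
2045: Jan 1 is Sunday.
2044: Friday (leap)
2043: Thursday
2042: Wednesday
2041: Tuesday
2040: Sunday (leap)
2039: Saturday
2038: Friday
2037: Thursday
2036: Tuesday (leap)
2035: Monday
2034: Sunday
2033: Saturday
2032: Thursday (leap)
2031: Wednesday
2030: Tuesday
2029: Monday
2028: Saturday (leap)
2028 begins on a Saturday and is a leap year.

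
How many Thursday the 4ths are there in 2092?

Check the 4th of each month of 2092: Jan 4: Fri, Feb 4: Mon, Mar 4: Tue, Apr 4: Fri, May 4: Sun, Jun 4: Wed, Jul 4: Fri, Aug 4: Mon, Sep 4: Thu, Oct 4: Sat, Nov 4: Tue, Dec 4: Thu.
Thursday occurs in September, December — 2 months.

2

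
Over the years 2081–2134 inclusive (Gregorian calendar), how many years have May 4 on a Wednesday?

Track May 4's weekday year by year (advancing +1, or +2 across a Feb 29):
  2081: Sun  2082: Mon (+1)  2083: Tue (+1)  2084: Thu (+2)  2085: Fri (+1)
  2086: Sat (+1)  2087: Sun (+1)  2088: Tue (+2)  2089: Wed (+1) ✓  2090: Thu (+1)
  2091: Fri (+1)  2092: Sun (+2)  2093: Mon (+1)  2094: Tue (+1)  … (26 more years) …
  2121: Sun (+1)  2122: Mon (+1)  2123: Tue (+1)  2124: Thu (+2)  2125: Fri (+1)
  2126: Sat (+1)  2127: Sun (+1)  2128: Tue (+2)  2129: Wed (+1) ✓  2130: Thu (+1)
  2131: Fri (+1)  2132: Sun (+2)  2133: Mon (+1)  2134: Tue (+1)
Wednesday years: 2089, 2095, 2101, 2107, 2112, 2118, 2129 — 7 in total.

7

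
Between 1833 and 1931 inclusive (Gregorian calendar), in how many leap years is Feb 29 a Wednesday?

Leap years in 1833–1931: 23 of them.
Feb 29 weekday advances by 5 (mod 7) from one leap year to the next four years later (or differs when a century non-leap intervenes).
Leap-day weekdays: 1836:Mon 1840:Sat 1844:Thu 1848:Tue 1852:Sun 1856:Fri 1860:Wed✓ 1864:Mon 1868:Sat 1872:Thu 1876:Tue 1880:Sun 1884:Fri 1888:Wed✓ 1892:Mon 1896:Sat 1904:Mon 1908:Sat 1912:Thu 1916:Tue 1920:Sun 1924:Fri 1928:Wed✓
Wednesday: 1860, 1888, 1928 → 3.

3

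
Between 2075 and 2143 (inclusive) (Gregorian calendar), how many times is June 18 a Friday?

10

Track June 18's weekday year by year (advancing +1, or +2 across a Feb 29):
  2075: Tue  2076: Thu (+2)  2077: Fri (+1) ✓  2078: Sat (+1)  2079: Sun (+1)
  2080: Tue (+2)  2081: Wed (+1)  2082: Thu (+1)  2083: Fri (+1) ✓  2084: Sun (+2)
  2085: Mon (+1)  2086: Tue (+1)  2087: Wed (+1)  2088: Fri (+2) ✓  … (41 more years) …
  2130: Sun (+1)  2131: Mon (+1)  2132: Wed (+2)  2133: Thu (+1)  2134: Fri (+1) ✓
  2135: Sat (+1)  2136: Mon (+2)  2137: Tue (+1)  2138: Wed (+1)  2139: Thu (+1)
  2140: Sat (+2)  2141: Sun (+1)  2142: Mon (+1)  2143: Tue (+1)
Friday years: 2077, 2083, 2088, 2094, 2100, 2106, 2117, 2123, 2128, 2134 — 10 in total.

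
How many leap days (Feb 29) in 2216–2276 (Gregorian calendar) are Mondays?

2

Leap years in 2216–2276: 16 of them.
Feb 29 weekday advances by 5 (mod 7) from one leap year to the next four years later (or differs when a century non-leap intervenes).
Leap-day weekdays: 2216:Thu 2220:Tue 2224:Sun 2228:Fri 2232:Wed 2236:Mon✓ 2240:Sat 2244:Thu 2248:Tue 2252:Sun 2256:Fri 2260:Wed 2264:Mon✓ 2268:Sat 2272:Thu 2276:Tue
Monday: 2236, 2264 → 2.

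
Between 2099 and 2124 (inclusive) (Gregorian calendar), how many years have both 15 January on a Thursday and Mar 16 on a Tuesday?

0

Check each year's weekday for 15 January and Mar 16:
  2099: Thu/Mon  2100: Fri/Tue  2101: Sat/Wed  2102: Sun/Thu  2103: Mon/Fri  2104: Tue/Sun  2105: Thu/Mon  2106: Fri/Tue  2107: Sat/Wed  2108: Sun/Fri  2109: Tue/Sat  2110: Wed/Sun  2111: Thu/Mon  2112: Fri/Wed  2113: Sun/Thu  2114: Mon/Fri  2115: Tue/Sat  2116: Wed/Mon  2117: Fri/Tue  2118: Sat/Wed  2119: Sun/Thu  2120: Mon/Sat  2121: Wed/Sun  2122: Thu/Mon  2123: Fri/Tue  2124: Sat/Thu
Both conditions hold in: no year — 0.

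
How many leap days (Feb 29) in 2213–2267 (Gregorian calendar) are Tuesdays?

Leap years in 2213–2267: 13 of them.
Feb 29 weekday advances by 5 (mod 7) from one leap year to the next four years later (or differs when a century non-leap intervenes).
Leap-day weekdays: 2216:Thu 2220:Tue✓ 2224:Sun 2228:Fri 2232:Wed 2236:Mon 2240:Sat 2244:Thu 2248:Tue✓ 2252:Sun 2256:Fri 2260:Wed 2264:Mon
Tuesday: 2220, 2248 → 2.

2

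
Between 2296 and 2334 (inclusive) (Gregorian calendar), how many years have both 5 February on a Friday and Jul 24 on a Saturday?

4

Check each year's weekday for 5 February and Jul 24:
  2296: Wed/Fri  2297: Fri/Sat ✓  2298: Sat/Sun  2299: Sun/Mon  2300: Mon/Tue  2301: Tue/Wed  2302: Wed/Thu  2303: Thu/Fri  2304: Fri/Sun  2305: Sun/Mon  2306: Mon/Tue  2307: Tue/Wed  2308: Wed/Fri  2309: Fri/Sat ✓  …(11 more)…  2321: Sat/Sun  2322: Sun/Mon  2323: Mon/Tue  2324: Tue/Thu  2325: Thu/Fri  2326: Fri/Sat ✓  2327: Sat/Sun  2328: Sun/Tue  2329: Tue/Wed  2330: Wed/Thu  2331: Thu/Fri  2332: Fri/Sun  2333: Sun/Mon  2334: Mon/Tue
Both conditions hold in: 2297, 2309, 2315, 2326 — 4.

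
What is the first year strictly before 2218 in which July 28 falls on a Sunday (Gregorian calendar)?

2216

From one year to the next, a fixed date's weekday advances by 1, or by 2 when a Feb 29 lies between the two dates.
2218: July 28 is Tuesday.
2217: Monday (−1)
2216: Sunday (−1)
July 28 falls on a Sunday in 2216.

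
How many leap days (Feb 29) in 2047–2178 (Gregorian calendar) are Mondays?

4

Leap years in 2047–2178: 32 of them.
Feb 29 weekday advances by 5 (mod 7) from one leap year to the next four years later (or differs when a century non-leap intervenes).
Leap-day weekdays: 2048:Sat 2052:Thu 2056:Tue 2060:Sun 2064:Fri 2068:Wed 2072:Mon✓ 2076:Sat 2080:Thu 2084:Tue 2088:Sun 2092:Fri 2096:Wed …(6 more)… 2128:Sun 2132:Fri 2136:Wed 2140:Mon✓ 2144:Sat 2148:Thu 2152:Tue 2156:Sun 2160:Fri 2164:Wed 2168:Mon✓ 2172:Sat 2176:Thu
Monday: 2072, 2112, 2140, 2168 → 4.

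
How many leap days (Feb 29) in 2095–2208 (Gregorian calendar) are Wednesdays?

6

Leap years in 2095–2208: 27 of them.
Feb 29 weekday advances by 5 (mod 7) from one leap year to the next four years later (or differs when a century non-leap intervenes).
Leap-day weekdays: 2096:Wed✓ 2104:Fri 2108:Wed✓ 2112:Mon 2116:Sat 2120:Thu 2124:Tue 2128:Sun 2132:Fri 2136:Wed✓ 2140:Mon 2144:Sat 2148:Thu 2152:Tue 2156:Sun 2160:Fri 2164:Wed✓ 2168:Mon 2172:Sat 2176:Thu 2180:Tue 2184:Sun 2188:Fri 2192:Wed✓ 2196:Mon 2204:Wed✓ 2208:Mon
Wednesday: 2096, 2108, 2136, 2164, 2192, 2204 → 6.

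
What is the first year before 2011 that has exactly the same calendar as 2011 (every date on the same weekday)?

Two years share a calendar iff Jan 1 falls on the same weekday and both are leap or both are common. 2011: Jan 1 is Saturday, common year.
2010: Jan 1 Friday, common
2009: Jan 1 Thursday, common
2008: Jan 1 Tuesday, leap
2007: Jan 1 Monday, common
2006: Jan 1 Sunday, common
2005: Jan 1 Saturday, common
2005 matches on both conditions.

2005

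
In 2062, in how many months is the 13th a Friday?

2

Check the 13th of each month of 2062: Jan 13: Fri, Feb 13: Mon, Mar 13: Mon, Apr 13: Thu, May 13: Sat, Jun 13: Tue, Jul 13: Thu, Aug 13: Sun, Sep 13: Wed, Oct 13: Fri, Nov 13: Mon, Dec 13: Wed.
Friday occurs in January, October — 2 months.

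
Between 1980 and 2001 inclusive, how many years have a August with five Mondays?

August has 31 days; it has five Mondays when Monday falls among the first (month-length − 28) days — i.e. when August 1 is one of Monday/Sunday/Saturday.
August 1 by year: 1980:Fri 1981:Sat✓ 1982:Sun✓ 1983:Mon✓ 1984:Wed 1985:Thu 1986:Fri 1987:Sat✓ 1988:Mon✓ 1989:Tue 1990:Wed 1991:Thu 1992:Sat✓ 1993:Sun✓ 1994:Mon✓ 1995:Tue 1996:Thu 1997:Fri 1998:Sat✓ 1999:Sun✓ 2000:Tue 2001:Wed
Years with five Mondays: 1981, 1982, 1983, 1987, 1988, 1992, 1993, 1994, 1998, 1999 → 10.

10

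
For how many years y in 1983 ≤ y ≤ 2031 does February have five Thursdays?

2

February has 28 days (29 in leap years); it has five Thursdays when Thursday falls among the first (month-length − 28) days — i.e. when February 1 is Thursday in a leap year (never in a common year).
February 1 by year: 1983:Tue 1984:Wed 1985:Fri 1986:Sat 1987:Sun 1988:Mon 1989:Wed 1990:Thu 1991:Fri 1992:Sat 1993:Mon 1994:Tue 1995:Wed 1996:Thu✓ 1997:Sat …(19 more)… 2017:Wed 2018:Thu 2019:Fri 2020:Sat 2021:Mon 2022:Tue 2023:Wed 2024:Thu✓ 2025:Sat 2026:Sun 2027:Mon 2028:Tue 2029:Thu 2030:Fri 2031:Sat
Years with five Thursdays: 1996, 2024 → 2.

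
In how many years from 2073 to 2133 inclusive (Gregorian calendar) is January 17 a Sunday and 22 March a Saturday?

Check each year's weekday for January 17 and 22 March:
  2073: Tue/Wed  2074: Wed/Thu  2075: Thu/Fri  2076: Fri/Sun  2077: Sun/Mon  2078: Mon/Tue  2079: Tue/Wed  2080: Wed/Fri  2081: Fri/Sat  2082: Sat/Sun  2083: Sun/Mon  2084: Mon/Wed  2085: Wed/Thu  2086: Thu/Fri  …(33 more)…  2120: Wed/Fri  2121: Fri/Sat  2122: Sat/Sun  2123: Sun/Mon  2124: Mon/Wed  2125: Wed/Thu  2126: Thu/Fri  2127: Fri/Sat  2128: Sat/Mon  2129: Mon/Tue  2130: Tue/Wed  2131: Wed/Thu  2132: Thu/Sat  2133: Sat/Sun
Both conditions hold in: no year — 0.

0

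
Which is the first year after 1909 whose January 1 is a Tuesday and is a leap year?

1924

Jan 1 advances by 2 weekdays after a leap year and by 1 after a common year.
1909: Jan 1 is Friday.
1910: Saturday
1911: Sunday
1912: Monday (leap)
1913: Wednesday
1914: Thursday
1915: Friday
1916: Saturday (leap)
1917: Monday
1918: Tuesday
1919: Wednesday
1920: Thursday (leap)
1921: Saturday
1922: Sunday
1923: Monday
1924: Tuesday (leap)
1924 begins on a Tuesday and is a leap year.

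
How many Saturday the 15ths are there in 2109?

Check the 15th of each month of 2109: Jan 15: Tue, Feb 15: Fri, Mar 15: Fri, Apr 15: Mon, May 15: Wed, Jun 15: Sat, Jul 15: Mon, Aug 15: Thu, Sep 15: Sun, Oct 15: Tue, Nov 15: Fri, Dec 15: Sun.
Saturday occurs in June — 1 month.

1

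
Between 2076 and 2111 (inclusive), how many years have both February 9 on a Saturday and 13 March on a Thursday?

Check each year's weekday for February 9 and 13 March:
  2076: Sun/Fri  2077: Tue/Sat  2078: Wed/Sun  2079: Thu/Mon  2080: Fri/Wed  2081: Sun/Thu  2082: Mon/Fri  2083: Tue/Sat  2084: Wed/Mon  2085: Fri/Tue  2086: Sat/Wed  2087: Sun/Thu  2088: Mon/Sat  2089: Wed/Sun  …(8 more)…  2098: Sun/Thu  2099: Mon/Fri  2100: Tue/Sat  2101: Wed/Sun  2102: Thu/Mon  2103: Fri/Tue  2104: Sat/Thu ✓  2105: Mon/Fri  2106: Tue/Sat  2107: Wed/Sun  2108: Thu/Tue  2109: Sat/Wed  2110: Sun/Thu  2111: Mon/Fri
Both conditions hold in: 2092, 2104 — 2.

2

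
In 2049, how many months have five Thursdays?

A month of length L has five Thursdays iff its first Thursday is on day ≤ L−28 (so day 1–3 in a 31-day month, 1–2 in a 30-day month, day 1 in a leap February).
Checking each month of 2049: Jan starts Fri (31d); Feb starts Mon (28d); Mar starts Mon (31d); Apr starts Thu (30d) ✓; May starts Sat (31d); Jun starts Tue (30d); Jul starts Thu (31d) ✓; Aug starts Sun (31d); Sep starts Wed (30d) ✓; Oct starts Fri (31d); Nov starts Mon (30d); Dec starts Wed (31d) ✓.
Five-Thursday months: April, July, September, December → 4.

4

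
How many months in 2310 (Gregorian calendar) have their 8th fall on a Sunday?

1

Check the 8th of each month of 2310: Jan 8: Sat, Feb 8: Tue, Mar 8: Tue, Apr 8: Fri, May 8: Sun, Jun 8: Wed, Jul 8: Fri, Aug 8: Mon, Sep 8: Thu, Oct 8: Sat, Nov 8: Tue, Dec 8: Thu.
Sunday occurs in May — 1 month.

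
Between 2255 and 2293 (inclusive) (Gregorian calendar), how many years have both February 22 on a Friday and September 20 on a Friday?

4

Check each year's weekday for February 22 and September 20:
  2255: Thu/Thu  2256: Fri/Sat  2257: Sun/Sun  2258: Mon/Mon  2259: Tue/Tue  2260: Wed/Thu  2261: Fri/Fri ✓  2262: Sat/Sat  2263: Sun/Sun  2264: Mon/Tue  2265: Wed/Wed  2266: Thu/Thu  2267: Fri/Fri ✓  2268: Sat/Sun  …(11 more)…  2280: Sun/Mon  2281: Tue/Tue  2282: Wed/Wed  2283: Thu/Thu  2284: Fri/Sat  2285: Sun/Sun  2286: Mon/Mon  2287: Tue/Tue  2288: Wed/Thu  2289: Fri/Fri ✓  2290: Sat/Sat  2291: Sun/Sun  2292: Mon/Tue  2293: Wed/Wed
Both conditions hold in: 2261, 2267, 2278, 2289 — 4.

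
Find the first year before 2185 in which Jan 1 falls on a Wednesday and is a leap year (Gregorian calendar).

Jan 1 advances by 2 weekdays after a leap year and by 1 after a common year.
2185: Jan 1 is Saturday.
2184: Thursday (leap)
2183: Wednesday
2182: Tuesday
2181: Monday
2180: Saturday (leap)
2179: Friday
2178: Thursday
2177: Wednesday
2176: Monday (leap)
2175: Sunday
2174: Saturday
2173: Friday
2172: Wednesday (leap)
2172 begins on a Wednesday and is a leap year.

2172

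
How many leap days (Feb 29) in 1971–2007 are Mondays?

Leap years in 1971–2007: 9 of them.
Feb 29 weekday advances by 5 (mod 7) from one leap year to the next four years later (or differs when a century non-leap intervenes).
Leap-day weekdays: 1972:Tue 1976:Sun 1980:Fri 1984:Wed 1988:Mon✓ 1992:Sat 1996:Thu 2000:Tue 2004:Sun
Monday: 1988 → 1.

1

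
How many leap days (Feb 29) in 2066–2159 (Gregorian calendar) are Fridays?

3

Leap years in 2066–2159: 22 of them.
Feb 29 weekday advances by 5 (mod 7) from one leap year to the next four years later (or differs when a century non-leap intervenes).
Leap-day weekdays: 2068:Wed 2072:Mon 2076:Sat 2080:Thu 2084:Tue 2088:Sun 2092:Fri✓ 2096:Wed 2104:Fri✓ 2108:Wed 2112:Mon 2116:Sat 2120:Thu 2124:Tue 2128:Sun 2132:Fri✓ 2136:Wed 2140:Mon 2144:Sat 2148:Thu 2152:Tue 2156:Sun
Friday: 2092, 2104, 2132 → 3.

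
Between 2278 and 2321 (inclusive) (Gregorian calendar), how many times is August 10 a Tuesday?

Track August 10's weekday year by year (advancing +1, or +2 across a Feb 29):
  2278: Sat  2279: Sun (+1)  2280: Tue (+2) ✓  2281: Wed (+1)  2282: Thu (+1)
  2283: Fri (+1)  2284: Sun (+2)  2285: Mon (+1)  2286: Tue (+1) ✓  2287: Wed (+1)
  2288: Fri (+2)  2289: Sat (+1)  2290: Sun (+1)  2291: Mon (+1)  … (16 more years) …
  2308: Mon (+2)  2309: Tue (+1) ✓  2310: Wed (+1)  2311: Thu (+1)  2312: Sat (+2)
  2313: Sun (+1)  2314: Mon (+1)  2315: Tue (+1) ✓  2316: Thu (+2)  2317: Fri (+1)
  2318: Sat (+1)  2319: Sun (+1)  2320: Tue (+2) ✓  2321: Wed (+1)
Tuesday years: 2280, 2286, 2297, 2309, 2315, 2320 — 6 in total.

6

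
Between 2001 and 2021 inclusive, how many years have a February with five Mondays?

February has 28 days (29 in leap years); it has five Mondays when Monday falls among the first (month-length − 28) days — i.e. when February 1 is Monday in a leap year (never in a common year).
February 1 by year: 2001:Thu 2002:Fri 2003:Sat 2004:Sun 2005:Tue 2006:Wed 2007:Thu 2008:Fri 2009:Sun 2010:Mon 2011:Tue 2012:Wed 2013:Fri 2014:Sat 2015:Sun 2016:Mon✓ 2017:Wed 2018:Thu 2019:Fri 2020:Sat 2021:Mon
Years with five Mondays: 2016 → 1.

1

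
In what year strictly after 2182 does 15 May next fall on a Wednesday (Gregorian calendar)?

2193

From one year to the next, a fixed date's weekday advances by 1, or by 2 when a Feb 29 lies between the two dates.
2182: May 15 is Wednesday.
2183: Thursday (+1)
2184: Saturday (+2)
2185: Sunday (+1)
2186: Monday (+1)
2187: Tuesday (+1)
2188: Thursday (+2)
2189: Friday (+1)
2190: Saturday (+1)
2191: Sunday (+1)
2192: Tuesday (+2)
2193: Wednesday (+1)
15 May falls on a Wednesday in 2193.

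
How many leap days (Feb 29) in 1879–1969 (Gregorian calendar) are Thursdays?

3

Leap years in 1879–1969: 22 of them.
Feb 29 weekday advances by 5 (mod 7) from one leap year to the next four years later (or differs when a century non-leap intervenes).
Leap-day weekdays: 1880:Sun 1884:Fri 1888:Wed 1892:Mon 1896:Sat 1904:Mon 1908:Sat 1912:Thu✓ 1916:Tue 1920:Sun 1924:Fri 1928:Wed 1932:Mon 1936:Sat 1940:Thu✓ 1944:Tue 1948:Sun 1952:Fri 1956:Wed 1960:Mon 1964:Sat 1968:Thu✓
Thursday: 1912, 1940, 1968 → 3.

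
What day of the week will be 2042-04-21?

Monday

January 1, 2042 is a Wednesday.
April 21 is day 111 of the year, i.e. 110 days after Jan 1.
110 mod 7 = 5, so advance 5 weekdays from Wednesday: Monday.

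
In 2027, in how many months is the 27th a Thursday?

1

Check the 27th of each month of 2027: Jan 27: Wed, Feb 27: Sat, Mar 27: Sat, Apr 27: Tue, May 27: Thu, Jun 27: Sun, Jul 27: Tue, Aug 27: Fri, Sep 27: Mon, Oct 27: Wed, Nov 27: Sat, Dec 27: Mon.
Thursday occurs in May — 1 month.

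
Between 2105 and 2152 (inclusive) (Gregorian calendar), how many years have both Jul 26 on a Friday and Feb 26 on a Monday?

Check each year's weekday for Jul 26 and Feb 26:
  2105: Sun/Thu  2106: Mon/Fri  2107: Tue/Sat  2108: Thu/Sun  2109: Fri/Tue  2110: Sat/Wed  2111: Sun/Thu  2112: Tue/Fri  2113: Wed/Sun  2114: Thu/Mon  2115: Fri/Tue  2116: Sun/Wed  2117: Mon/Fri  2118: Tue/Sat  …(20 more)…  2139: Sun/Thu  2140: Tue/Fri  2141: Wed/Sun  2142: Thu/Mon  2143: Fri/Tue  2144: Sun/Wed  2145: Mon/Fri  2146: Tue/Sat  2147: Wed/Sun  2148: Fri/Mon ✓  2149: Sat/Wed  2150: Sun/Thu  2151: Mon/Fri  2152: Wed/Sat
Both conditions hold in: 2120, 2148 — 2.

2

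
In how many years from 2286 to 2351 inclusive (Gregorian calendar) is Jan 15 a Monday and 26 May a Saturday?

Check each year's weekday for Jan 15 and 26 May:
  2286: Fri/Wed  2287: Sat/Thu  2288: Sun/Sat  2289: Tue/Sun  2290: Wed/Mon  2291: Thu/Tue  2292: Fri/Thu  2293: Sun/Fri  2294: Mon/Sat ✓  2295: Tue/Sun  2296: Wed/Tue  2297: Fri/Wed  2298: Sat/Thu  2299: Sun/Fri  …(38 more)…  2338: Sat/Thu  2339: Sun/Fri  2340: Mon/Sun  2341: Wed/Mon  2342: Thu/Tue  2343: Fri/Wed  2344: Sat/Fri  2345: Mon/Sat ✓  2346: Tue/Sun  2347: Wed/Mon  2348: Thu/Wed  2349: Sat/Thu  2350: Sun/Fri  2351: Mon/Sat ✓
Both conditions hold in: 2294, 2300, 2306, 2317, 2323, 2334, 2345, 2351 — 8.

8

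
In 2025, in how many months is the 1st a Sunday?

1

Check the 1st of each month of 2025: Jan 1: Wed, Feb 1: Sat, Mar 1: Sat, Apr 1: Tue, May 1: Thu, Jun 1: Sun, Jul 1: Tue, Aug 1: Fri, Sep 1: Mon, Oct 1: Wed, Nov 1: Sat, Dec 1: Mon.
Sunday occurs in June — 1 month.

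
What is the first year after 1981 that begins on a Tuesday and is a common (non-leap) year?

1985

Jan 1 advances by 2 weekdays after a leap year and by 1 after a common year.
1981: Jan 1 is Thursday.
1982: Friday
1983: Saturday
1984: Sunday (leap)
1985: Tuesday
1985 begins on a Tuesday and is a common year.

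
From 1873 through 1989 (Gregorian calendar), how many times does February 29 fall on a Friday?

4

Leap years in 1873–1989: 28 of them.
Feb 29 weekday advances by 5 (mod 7) from one leap year to the next four years later (or differs when a century non-leap intervenes).
Leap-day weekdays: 1876:Tue 1880:Sun 1884:Fri✓ 1888:Wed 1892:Mon 1896:Sat 1904:Mon 1908:Sat 1912:Thu 1916:Tue 1920:Sun 1924:Fri✓ 1928:Wed 1932:Mon 1936:Sat 1940:Thu 1944:Tue 1948:Sun 1952:Fri✓ 1956:Wed 1960:Mon 1964:Sat 1968:Thu 1972:Tue 1976:Sun 1980:Fri✓ 1984:Wed 1988:Mon
Friday: 1884, 1924, 1952, 1980 → 4.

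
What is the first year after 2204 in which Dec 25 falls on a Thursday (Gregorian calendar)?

2206

From one year to the next, a fixed date's weekday advances by 1, or by 2 when a Feb 29 lies between the two dates.
2204: December 25 is Tuesday.
2205: Wednesday (+1)
2206: Thursday (+1)
Dec 25 falls on a Thursday in 2206.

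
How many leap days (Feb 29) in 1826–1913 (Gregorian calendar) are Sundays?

2

Leap years in 1826–1913: 21 of them.
Feb 29 weekday advances by 5 (mod 7) from one leap year to the next four years later (or differs when a century non-leap intervenes).
Leap-day weekdays: 1828:Fri 1832:Wed 1836:Mon 1840:Sat 1844:Thu 1848:Tue 1852:Sun✓ 1856:Fri 1860:Wed 1864:Mon 1868:Sat 1872:Thu 1876:Tue 1880:Sun✓ 1884:Fri 1888:Wed 1892:Mon 1896:Sat 1904:Mon 1908:Sat 1912:Thu
Sunday: 1852, 1880 → 2.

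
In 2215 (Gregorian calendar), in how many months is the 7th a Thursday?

Check the 7th of each month of 2215: Jan 7: Sat, Feb 7: Tue, Mar 7: Tue, Apr 7: Fri, May 7: Sun, Jun 7: Wed, Jul 7: Fri, Aug 7: Mon, Sep 7: Thu, Oct 7: Sat, Nov 7: Tue, Dec 7: Thu.
Thursday occurs in September, December — 2 months.

2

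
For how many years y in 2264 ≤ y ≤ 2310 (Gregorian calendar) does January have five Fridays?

20

January has 31 days; it has five Fridays when Friday falls among the first (month-length − 28) days — i.e. when January 1 is one of Friday/Thursday/Wednesday.
January 1 by year: 2264:Fri✓ 2265:Sun 2266:Mon 2267:Tue 2268:Wed✓ 2269:Fri✓ 2270:Sat 2271:Sun 2272:Mon 2273:Wed✓ 2274:Thu✓ 2275:Fri✓ 2276:Sat 2277:Mon 2278:Tue …(17 more)… 2296:Wed✓ 2297:Fri✓ 2298:Sat 2299:Sun 2300:Mon 2301:Tue 2302:Wed✓ 2303:Thu✓ 2304:Fri✓ 2305:Sun 2306:Mon 2307:Tue 2308:Wed✓ 2309:Fri✓ 2310:Sat
Years with five Fridays: 2264, 2268, 2269, 2273, 2274, 2275, 2279, 2280, 2285, 2286, 2290, 2291, 2292, 2296, 2297, 2302, 2303, 2304, 2308, 2309 → 20.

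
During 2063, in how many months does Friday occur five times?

4

A month of length L has five Fridays iff its first Friday is on day ≤ L−28 (so day 1–3 in a 31-day month, 1–2 in a 30-day month, day 1 in a leap February).
Checking each month of 2063: Jan starts Mon (31d); Feb starts Thu (28d); Mar starts Thu (31d) ✓; Apr starts Sun (30d); May starts Tue (31d); Jun starts Fri (30d) ✓; Jul starts Sun (31d); Aug starts Wed (31d) ✓; Sep starts Sat (30d); Oct starts Mon (31d); Nov starts Thu (30d) ✓; Dec starts Sat (31d).
Five-Friday months: March, June, August, November → 4.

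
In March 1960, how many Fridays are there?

4

March 1960 has 31 days and begins on Tuesday.
The first Friday is March 4.
Fridays fall on 4, 11, 18, 25 — that's 4.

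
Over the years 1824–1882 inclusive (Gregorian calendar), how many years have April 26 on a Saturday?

8

Track April 26's weekday year by year (advancing +1, or +2 across a Feb 29):
  1824: Mon  1825: Tue (+1)  1826: Wed (+1)  1827: Thu (+1)  1828: Sat (+2) ✓
  1829: Sun (+1)  1830: Mon (+1)  1831: Tue (+1)  1832: Thu (+2)  1833: Fri (+1)
  1834: Sat (+1) ✓  1835: Sun (+1)  1836: Tue (+2)  1837: Wed (+1)  … (31 more years) …
  1869: Mon (+1)  1870: Tue (+1)  1871: Wed (+1)  1872: Fri (+2)  1873: Sat (+1) ✓
  1874: Sun (+1)  1875: Mon (+1)  1876: Wed (+2)  1877: Thu (+1)  1878: Fri (+1)
  1879: Sat (+1) ✓  1880: Mon (+2)  1881: Tue (+1)  1882: Wed (+1)
Saturday years: 1828, 1834, 1845, 1851, 1856, 1862, 1873, 1879 — 8 in total.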